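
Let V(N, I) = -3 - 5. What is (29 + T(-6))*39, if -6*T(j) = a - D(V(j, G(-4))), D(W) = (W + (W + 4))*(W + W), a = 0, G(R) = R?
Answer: 2379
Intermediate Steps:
V(N, I) = -8
D(W) = 2*W*(4 + 2*W) (D(W) = (W + (4 + W))*(2*W) = (4 + 2*W)*(2*W) = 2*W*(4 + 2*W))
T(j) = 32 (T(j) = -(0 - 4*(-8)*(2 - 8))/6 = -(0 - 4*(-8)*(-6))/6 = -(0 - 1*192)/6 = -(0 - 192)/6 = -⅙*(-192) = 32)
(29 + T(-6))*39 = (29 + 32)*39 = 61*39 = 2379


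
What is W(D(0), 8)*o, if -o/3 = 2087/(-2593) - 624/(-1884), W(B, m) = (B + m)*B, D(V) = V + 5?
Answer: 37600485/407101 ≈ 92.362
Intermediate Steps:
D(V) = 5 + V
W(B, m) = B*(B + m)
o = 578469/407101 (o = -3*(2087/(-2593) - 624/(-1884)) = -3*(2087*(-1/2593) - 624*(-1/1884)) = -3*(-2087/2593 + 52/157) = -3*(-192823/407101) = 578469/407101 ≈ 1.4209)
W(D(0), 8)*o = ((5 + 0)*((5 + 0) + 8))*(578469/407101) = (5*(5 + 8))*(578469/407101) = (5*13)*(578469/407101) = 65*(578469/407101) = 37600485/407101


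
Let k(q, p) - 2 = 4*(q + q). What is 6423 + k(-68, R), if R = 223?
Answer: 5881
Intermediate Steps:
k(q, p) = 2 + 8*q (k(q, p) = 2 + 4*(q + q) = 2 + 4*(2*q) = 2 + 8*q)
6423 + k(-68, R) = 6423 + (2 + 8*(-68)) = 6423 + (2 - 544) = 6423 - 542 = 5881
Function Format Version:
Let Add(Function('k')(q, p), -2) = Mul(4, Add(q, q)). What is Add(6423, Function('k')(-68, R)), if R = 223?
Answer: 5881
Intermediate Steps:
Function('k')(q, p) = Add(2, Mul(8, q)) (Function('k')(q, p) = Add(2, Mul(4, Add(q, q))) = Add(2, Mul(4, Mul(2, q))) = Add(2, Mul(8, q)))
Add(6423, Function('k')(-68, R)) = Add(6423, Add(2, Mul(8, -68))) = Add(6423, Add(2, -544)) = Add(6423, -542) = 5881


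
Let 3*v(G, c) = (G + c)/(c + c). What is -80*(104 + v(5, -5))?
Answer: -8320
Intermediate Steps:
v(G, c) = (G + c)/(6*c) (v(G, c) = ((G + c)/(c + c))/3 = ((G + c)/((2*c)))/3 = ((G + c)*(1/(2*c)))/3 = ((G + c)/(2*c))/3 = (G + c)/(6*c))
-80*(104 + v(5, -5)) = -80*(104 + (⅙)*(5 - 5)/(-5)) = -80*(104 + (⅙)*(-⅕)*0) = -80*(104 + 0) = -80*104 = -8320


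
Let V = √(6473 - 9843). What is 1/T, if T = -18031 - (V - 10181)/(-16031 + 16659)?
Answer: -7104744236/127990462747739 + 628*I*√3370/127990462747739 ≈ -5.551e-5 + 2.8484e-10*I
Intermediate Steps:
V = I*√3370 (V = √(-3370) = I*√3370 ≈ 58.052*I)
T = -11313287/628 - I*√3370/628 (T = -18031 - (I*√3370 - 10181)/(-16031 + 16659) = -18031 - (-10181 + I*√3370)/628 = -18031 - (-10181/628 + I*√3370/628) = -18031 + (10181/628 - I*√3370/628) = -11313287/628 - I*√3370/628 ≈ -18015.0 - 0.092439*I)
1/T = 1/(-11313287/628 - I*√3370/628)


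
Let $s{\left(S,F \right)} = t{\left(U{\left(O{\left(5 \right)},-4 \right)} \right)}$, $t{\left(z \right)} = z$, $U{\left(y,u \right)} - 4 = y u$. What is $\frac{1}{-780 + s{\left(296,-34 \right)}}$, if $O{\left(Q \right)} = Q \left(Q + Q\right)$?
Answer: $- \frac{1}{976} \approx -0.0010246$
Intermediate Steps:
$O{\left(Q \right)} = 2 Q^{2}$ ($O{\left(Q \right)} = Q 2 Q = 2 Q^{2}$)
$U{\left(y,u \right)} = 4 + u y$ ($U{\left(y,u \right)} = 4 + y u = 4 + u y$)
$s{\left(S,F \right)} = -196$ ($s{\left(S,F \right)} = 4 - 4 \cdot 2 \cdot 5^{2} = 4 - 4 \cdot 2 \cdot 25 = 4 - 200 = -196$)
$\frac{1}{-780 + s{\left(296,-34 \right)}} = \frac{1}{-780 - 196} = \frac{1}{-976} = - \frac{1}{976}$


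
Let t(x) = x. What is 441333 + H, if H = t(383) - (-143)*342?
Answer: 490622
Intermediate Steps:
H = 49289 (H = 383 - (-143)*342 = 383 - 1*(-48906) = 383 + 48906 = 49289)
441333 + H = 441333 + 49289 = 490622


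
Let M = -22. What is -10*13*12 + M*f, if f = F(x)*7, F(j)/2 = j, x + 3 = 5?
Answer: -2176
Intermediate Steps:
x = 2 (x = -3 + 5 = 2)
F(j) = 2*j
f = 28 (f = (2*2)*7 = 4*7 = 28)
-10*13*12 + M*f = -10*13*12 - 22*28 = -130*12 - 616 = -1560 - 616 = -2176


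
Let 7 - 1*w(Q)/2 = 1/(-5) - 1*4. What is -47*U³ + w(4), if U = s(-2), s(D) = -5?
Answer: 29487/5 ≈ 5897.4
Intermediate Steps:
U = -5
w(Q) = 112/5 (w(Q) = 14 - 2*(1/(-5) - 1*4) = 14 - 2*(-⅕ - 4) = 14 - 2*(-21/5) = 14 + 42/5 = 112/5)
-47*U³ + w(4) = -47*(-5)³ + 112/5 = -47*(-125) + 112/5 = 5875 + 112/5 = 29487/5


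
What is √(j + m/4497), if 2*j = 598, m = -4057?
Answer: √6028435362/4497 ≈ 17.266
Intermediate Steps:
j = 299 (j = (½)*598 = 299)
√(j + m/4497) = √(299 - 4057/4497) = √(1340546/4497) = √6028435362/4497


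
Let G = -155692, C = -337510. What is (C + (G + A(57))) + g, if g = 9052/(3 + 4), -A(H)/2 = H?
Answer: -3444160/7 ≈ -4.9202e+5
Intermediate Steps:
A(H) = -2*H
g = 9052/7 ≈ 1293.1
(C + (G + A(57))) + g = (-337510 + (-155692 - 2*57)) + 9052/7 = (-337510 + (-155692 - 114)) + 9052/7 = (-337510 - 155806) + 9052/7 = -493316 + 9052/7 = -3444160/7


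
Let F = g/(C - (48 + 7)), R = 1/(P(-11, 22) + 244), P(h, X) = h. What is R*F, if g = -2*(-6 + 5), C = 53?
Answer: -1/233 ≈ -0.0042918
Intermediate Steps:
g = 2 (g = -2*(-1) = 2)
R = 1/233 (R = 1/(-11 + 244) = 1/233 ≈ 0.0042918)
F = -1 (F = 2/(53 - (48 + 7)) = 2/(53 - 1*55) = 2/(53 - 55) = 2/(-2) = 2*(-1/2) = -1)
R*F = (1/233)*(-1) = -1/233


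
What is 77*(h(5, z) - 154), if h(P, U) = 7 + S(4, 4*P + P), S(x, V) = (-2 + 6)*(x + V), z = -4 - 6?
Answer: -2387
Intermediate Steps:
z = -10
S(x, V) = 4*V + 4*x (S(x, V) = 4*(V + x) = 4*V + 4*x)
h(P, U) = 23 + 20*P (h(P, U) = 7 + (4*(4*P + P) + 4*4) = 7 + (4*(5*P) + 16) = 7 + (20*P + 16) = 7 + (16 + 20*P) = 23 + 20*P)
77*(h(5, z) - 154) = 77*((23 + 20*5) - 154) = 77*((23 + 100) - 154) = 77*(123 - 154) = 77*(-31) = -2387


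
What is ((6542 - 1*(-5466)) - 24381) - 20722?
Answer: -33095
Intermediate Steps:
((6542 - 1*(-5466)) - 24381) - 20722 = ((6542 + 5466) - 24381) - 20722 = (12008 - 24381) - 20722 = -12373 - 20722 = -33095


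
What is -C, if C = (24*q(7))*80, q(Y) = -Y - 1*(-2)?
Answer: 9600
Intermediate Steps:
q(Y) = 2 - Y (q(Y) = -Y + 2 = 2 - Y)
C = -9600 (C = (24*(2 - 1*7))*80 = (24*(2 - 7))*80 = (24*(-5))*80 = -120*80 = -9600)
-C = -1*(-9600) = 9600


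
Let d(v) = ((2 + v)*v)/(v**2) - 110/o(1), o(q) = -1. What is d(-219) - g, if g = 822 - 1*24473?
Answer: 5203876/219 ≈ 23762.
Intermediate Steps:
d(v) = 110 + (2 + v)/v (d(v) = ((2 + v)*v)/(v**2) - 110/(-1) = (v*(2 + v))/v**2 - 110*(-1) = (2 + v)/v + 110 = 110 + (2 + v)/v)
g = -23651 (g = 822 - 24473 = -23651)
d(-219) - g = (111 + 2/(-219)) - 1*(-23651) = (111 + 2*(-1/219)) + 23651 = (111 - 2/219) + 23651 = 24307/219 + 23651 = 5203876/219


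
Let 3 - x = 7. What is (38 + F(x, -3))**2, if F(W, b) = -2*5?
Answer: 784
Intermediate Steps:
x = -4 (x = 3 - 1*7 = 3 - 7 = -4)
F(W, b) = -10
(38 + F(x, -3))**2 = (38 - 10)**2 = 28**2 = 784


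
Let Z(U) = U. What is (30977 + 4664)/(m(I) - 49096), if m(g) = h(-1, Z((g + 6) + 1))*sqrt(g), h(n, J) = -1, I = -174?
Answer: -874915268/1205208695 + 35641*I*sqrt(174)/2410417390 ≈ -0.72595 + 0.00019504*I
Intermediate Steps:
m(g) = -sqrt(g)
(30977 + 4664)/(m(I) - 49096) = (30977 + 4664)/(-sqrt(-174) - 49096) = 35641/(-I*sqrt(174) - 49096) = 35641/(-49096 - I*sqrt(174))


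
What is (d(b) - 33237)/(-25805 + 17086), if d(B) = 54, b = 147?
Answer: 33183/8719 ≈ 3.8058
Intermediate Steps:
(d(b) - 33237)/(-25805 + 17086) = (54 - 33237)/(-25805 + 17086) = -33183/(-8719) = -33183*(-1/8719) = 33183/8719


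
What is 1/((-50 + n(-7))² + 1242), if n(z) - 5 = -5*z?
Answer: 1/1342 ≈ 0.00074516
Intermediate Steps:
n(z) = 5 - 5*z
1/((-50 + n(-7))² + 1242) = 1/((-50 + (5 - 5*(-7)))² + 1242) = 1/((-50 + (5 + 35))² + 1242) = 1/((-50 + 40)² + 1242) = 1/((-10)² + 1242) = 1/(100 + 1242) = 1/1342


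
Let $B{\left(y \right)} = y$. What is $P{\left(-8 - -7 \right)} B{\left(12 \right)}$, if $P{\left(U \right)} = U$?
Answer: $-12$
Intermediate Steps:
$P{\left(-8 - -7 \right)} B{\left(12 \right)} = \left(-8 - -7\right) 12 = \left(-8 + 7\right) 12 = \left(-1\right) 12 = -12$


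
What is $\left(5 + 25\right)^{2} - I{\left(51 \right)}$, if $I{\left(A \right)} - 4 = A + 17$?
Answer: $828$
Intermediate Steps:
$I{\left(A \right)} = 21 + A$ ($I{\left(A \right)} = 4 + \left(A + 17\right) = 4 + \left(17 + A\right) = 21 + A$)
$\left(5 + 25\right)^{2} - I{\left(51 \right)} = \left(5 + 25\right)^{2} - \left(21 + 51\right) = 30^{2} - 72 = 900 - 72 = 828$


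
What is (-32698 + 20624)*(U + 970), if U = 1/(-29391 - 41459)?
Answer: -414889800463/35425 ≈ -1.1712e+7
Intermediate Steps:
U = -1/70850 (U = 1/(-70850) = -1/70850 ≈ -1.4114e-5)
(-32698 + 20624)*(U + 970) = (-32698 + 20624)*(-1/70850 + 970) = -12074*68724499/70850 = -414889800463/35425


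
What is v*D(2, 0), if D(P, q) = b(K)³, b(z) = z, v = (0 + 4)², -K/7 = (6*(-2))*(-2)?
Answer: -75866112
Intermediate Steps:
K = -168 (K = -7*6*(-2)*(-2) = -(-84)*(-2) = -7*24 = -168)
v = 16 (v = 4² = 16)
D(P, q) = -4741632 (D(P, q) = (-168)³ = -4741632)
v*D(2, 0) = 16*(-4741632) = -75866112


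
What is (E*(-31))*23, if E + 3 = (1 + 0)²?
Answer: 1426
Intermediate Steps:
E = -2 (E = -3 + (1 + 0)² = -3 + 1² = -3 + 1 = -2)
(E*(-31))*23 = -2*(-31)*23 = 62*23 = 1426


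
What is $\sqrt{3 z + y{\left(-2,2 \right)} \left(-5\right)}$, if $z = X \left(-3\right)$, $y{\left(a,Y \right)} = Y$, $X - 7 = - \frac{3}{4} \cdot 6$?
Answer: $\frac{i \sqrt{130}}{2} \approx 5.7009 i$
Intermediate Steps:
$X = \frac{5}{2}$ ($X = 7 + - \frac{3}{4} \cdot 6 = 7 + \left(-3\right) \frac{1}{4} \cdot 6 = 7 - \frac{9}{2} = \frac{5}{2} \approx 2.5$)
$z = - \frac{15}{2}$ ($z = \frac{5}{2} \left(-3\right) = - \frac{15}{2} \approx -7.5$)
$\sqrt{3 z + y{\left(-2,2 \right)} \left(-5\right)} = \sqrt{3 \left(- \frac{15}{2}\right) + 2 \left(-5\right)} = \sqrt{- \frac{45}{2} - 10} = \sqrt{- \frac{65}{2}} = \frac{i \sqrt{130}}{2}$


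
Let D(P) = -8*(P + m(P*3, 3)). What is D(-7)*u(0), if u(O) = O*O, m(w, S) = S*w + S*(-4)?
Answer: 0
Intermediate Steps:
m(w, S) = -4*S + S*w (m(w, S) = S*w - 4*S = -4*S + S*w)
u(O) = O²
D(P) = 96 - 80*P (D(P) = -8*(P + 3*(-4 + P*3)) = -8*(P + 3*(-4 + 3*P)) = -8*(P + (-12 + 9*P)) = -8*(-12 + 10*P) = 96 - 80*P)
D(-7)*u(0) = (96 - 80*(-7))*0² = (96 + 560)*0 = 656*0 = 0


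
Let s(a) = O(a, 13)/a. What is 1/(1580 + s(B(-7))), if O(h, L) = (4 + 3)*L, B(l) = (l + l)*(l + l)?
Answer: 28/44253 ≈ 0.00063273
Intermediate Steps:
B(l) = 4*l² (B(l) = (2*l)*(2*l) = 4*l²)
O(h, L) = 7*L
s(a) = 91/a (s(a) = (7*13)/a = 91/a)
1/(1580 + s(B(-7))) = 1/(1580 + 91/((4*(-7)²))) = 1/(1580 + 91/((4*49))) = 1/(1580 + 91/196) = 1/(1580 + 91*(1/196)) = 1/(1580 + 13/28) = 1/(44253/28) = 28/44253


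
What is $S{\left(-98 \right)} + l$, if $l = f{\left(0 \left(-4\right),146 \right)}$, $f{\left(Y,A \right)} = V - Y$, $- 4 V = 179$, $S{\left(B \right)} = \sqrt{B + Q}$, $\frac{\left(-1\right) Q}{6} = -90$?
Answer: $- \frac{179}{4} + \sqrt{442} \approx -23.726$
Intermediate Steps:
$Q = 540$ ($Q = \left(-6\right) \left(-90\right) = 540$)
$S{\left(B \right)} = \sqrt{540 + B}$ ($S{\left(B \right)} = \sqrt{B + 540} = \sqrt{540 + B}$)
$V = - \frac{179}{4}$ ($V = \left(- \frac{1}{4}\right) 179 = - \frac{179}{4} \approx -44.75$)
$f{\left(Y,A \right)} = - \frac{179}{4} - Y$
$l = - \frac{179}{4}$ ($l = - \frac{179}{4} - 0 \left(-4\right) = - \frac{179}{4} - 0 = - \frac{179}{4} + 0 = - \frac{179}{4} \approx -44.75$)
$S{\left(-98 \right)} + l = \sqrt{540 - 98} - \frac{179}{4} = \sqrt{442} - \frac{179}{4} = - \frac{179}{4} + \sqrt{442}$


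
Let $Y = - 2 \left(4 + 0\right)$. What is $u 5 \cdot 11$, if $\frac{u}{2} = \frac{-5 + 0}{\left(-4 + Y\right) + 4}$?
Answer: $\frac{275}{4} \approx 68.75$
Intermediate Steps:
$Y = -8$ ($Y = \left(-2\right) 4 = -8$)
$u = \frac{5}{4}$ ($u = 2 \frac{-5 + 0}{\left(-4 - 8\right) + 4} = 2 \left(- \frac{5}{-12 + 4}\right) = 2 \left(- \frac{5}{-8}\right) = 2 \left(\left(-5\right) \left(- \frac{1}{8}\right)\right) = 2 \cdot \frac{5}{8} = \frac{5}{4} \approx 1.25$)
$u 5 \cdot 11 = \frac{5}{4} \cdot 5 \cdot 11 = \frac{25}{4} \cdot 11 = \frac{275}{4}$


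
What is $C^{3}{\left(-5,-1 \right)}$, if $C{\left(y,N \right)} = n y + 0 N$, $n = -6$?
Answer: $27000$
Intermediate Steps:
$C{\left(y,N \right)} = - 6 y$ ($C{\left(y,N \right)} = - 6 y + 0 N = - 6 y + 0 = - 6 y$)
$C^{3}{\left(-5,-1 \right)} = \left(\left(-6\right) \left(-5\right)\right)^{3} = 30^{3} = 27000$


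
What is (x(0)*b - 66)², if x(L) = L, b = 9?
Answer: 4356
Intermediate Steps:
(x(0)*b - 66)² = (0*9 - 66)² = (0 - 66)² = (-66)² = 4356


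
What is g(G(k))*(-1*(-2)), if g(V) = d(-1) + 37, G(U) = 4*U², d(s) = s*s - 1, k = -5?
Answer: 74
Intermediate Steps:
d(s) = -1 + s² (d(s) = s² - 1 = -1 + s²)
g(V) = 37 (g(V) = (-1 + (-1)²) + 37 = (-1 + 1) + 37 = 0 + 37 = 37)
g(G(k))*(-1*(-2)) = 37*(-1*(-2)) = 37*2 = 74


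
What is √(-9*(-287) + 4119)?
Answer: √6702 ≈ 81.866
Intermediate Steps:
√(-9*(-287) + 4119) = √(2583 + 4119) = √6702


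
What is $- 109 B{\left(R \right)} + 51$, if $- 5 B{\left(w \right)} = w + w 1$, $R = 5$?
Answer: $269$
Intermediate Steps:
$B{\left(w \right)} = - \frac{2 w}{5}$ ($B{\left(w \right)} = - \frac{w + w 1}{5} = - \frac{w + w}{5} = - \frac{2 w}{5}$)
$- 109 B{\left(R \right)} + 51 = - 109 \left(\left(- \frac{2}{5}\right) 5\right) + 51 = \left(-109\right) \left(-2\right) + 51 = 218 + 51 = 269$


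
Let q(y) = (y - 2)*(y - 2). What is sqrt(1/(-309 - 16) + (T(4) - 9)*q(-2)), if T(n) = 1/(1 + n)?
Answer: I*sqrt(594893)/65 ≈ 11.866*I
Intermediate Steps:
q(y) = (-2 + y)**2 (q(y) = (-2 + y)*(-2 + y) = (-2 + y)**2)
sqrt(1/(-309 - 16) + (T(4) - 9)*q(-2)) = sqrt(1/(-309 - 16) + (1/(1 + 4) - 9)*(-2 - 2)**2) = sqrt(1/(-325) + (1/5 - 9)*(-4)**2) = sqrt(-1/325 + (1/5 - 9)*16) = sqrt(-1/325 - 44/5*16) = sqrt(-1/325 - 704/5) = sqrt(-45761/325) = I*sqrt(594893)/65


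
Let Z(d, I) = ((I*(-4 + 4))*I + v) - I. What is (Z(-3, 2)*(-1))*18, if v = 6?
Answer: -72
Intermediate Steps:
Z(d, I) = 6 - I (Z(d, I) = ((I*(-4 + 4))*I + 6) - I = ((I*0)*I + 6) - I = (0*I + 6) - I = (0 + 6) - I = 6 - I)
(Z(-3, 2)*(-1))*18 = ((6 - 1*2)*(-1))*18 = ((6 - 2)*(-1))*18 = (4*(-1))*18 = -4*18 = -72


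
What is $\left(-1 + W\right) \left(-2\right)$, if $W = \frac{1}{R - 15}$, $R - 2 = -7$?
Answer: $\frac{21}{10} \approx 2.1$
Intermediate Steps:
$R = -5$ ($R = 2 - 7 = -5$)
$W = - \frac{1}{20}$ ($W = \frac{1}{-5 - 15} = \frac{1}{-20} = - \frac{1}{20} \approx -0.05$)
$\left(-1 + W\right) \left(-2\right) = \left(-1 - \frac{1}{20}\right) \left(-2\right) = \left(- \frac{21}{20}\right) \left(-2\right) = \frac{21}{10}$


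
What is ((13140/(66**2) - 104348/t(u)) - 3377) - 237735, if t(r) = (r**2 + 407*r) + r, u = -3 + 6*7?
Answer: -508606228079/2109393 ≈ -2.4112e+5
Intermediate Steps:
u = 39 (u = -3 + 42 = 39)
t(r) = r**2 + 408*r
((13140/(66**2) - 104348/t(u)) - 3377) - 237735 = ((13140/(66**2) - 104348*1/(39*(408 + 39))) - 3377) - 237735 = ((13140/4356 - 104348/(39*447)) - 3377) - 237735 = ((13140*(1/4356) - 104348/17433) - 3377) - 237735 = ((365/121 - 104348*1/17433) - 3377) - 237735 = ((365/121 - 104348/17433) - 3377) - 237735 = (-6263063/2109393 - 3377) - 237735 = -7129683224/2109393 - 237735 = -508606228079/2109393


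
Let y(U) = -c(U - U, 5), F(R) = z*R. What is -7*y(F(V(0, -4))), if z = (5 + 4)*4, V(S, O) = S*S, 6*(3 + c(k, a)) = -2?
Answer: -70/3 ≈ -23.333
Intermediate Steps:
c(k, a) = -10/3 (c(k, a) = -3 + (⅙)*(-2) = -3 - ⅓ = -10/3)
V(S, O) = S²
z = 36 (z = 9*4 = 36)
F(R) = 36*R
y(U) = 10/3 (y(U) = -1*(-10/3) = 10/3)
-7*y(F(V(0, -4))) = -7*10/3 = -70/3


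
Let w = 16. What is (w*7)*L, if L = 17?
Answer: 1904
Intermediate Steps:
(w*7)*L = (16*7)*17 = 112*17 = 1904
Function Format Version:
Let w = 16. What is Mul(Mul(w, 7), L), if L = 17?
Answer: 1904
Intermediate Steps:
Mul(Mul(w, 7), L) = Mul(Mul(16, 7), 17) = Mul(112, 17) = 1904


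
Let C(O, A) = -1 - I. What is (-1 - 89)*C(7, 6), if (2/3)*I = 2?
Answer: 360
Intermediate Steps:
I = 3 (I = (3/2)*2 = 3)
C(O, A) = -4 (C(O, A) = -1 - 1*3 = -1 - 3 = -4)
(-1 - 89)*C(7, 6) = (-1 - 89)*(-4) = -90*(-4) = 360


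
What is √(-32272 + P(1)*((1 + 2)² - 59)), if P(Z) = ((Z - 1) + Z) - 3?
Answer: 2*I*√8043 ≈ 179.37*I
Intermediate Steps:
P(Z) = -4 + 2*Z (P(Z) = ((-1 + Z) + Z) - 3 = (-1 + 2*Z) - 3 = -4 + 2*Z)
√(-32272 + P(1)*((1 + 2)² - 59)) = √(-32272 + (-4 + 2*1)*((1 + 2)² - 59)) = √(-32272 + (-4 + 2)*(3² - 59)) = √(-32272 - 2*(9 - 59)) = √(-32272 - 2*(-50)) = √(-32272 + 100) = √(-32172) = 2*I*√8043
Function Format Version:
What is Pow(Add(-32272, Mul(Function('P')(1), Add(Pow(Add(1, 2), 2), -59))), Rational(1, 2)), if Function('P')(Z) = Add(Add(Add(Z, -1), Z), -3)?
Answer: Mul(2, I, Pow(8043, Rational(1, 2))) ≈ Mul(179.37, I)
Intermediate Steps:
Function('P')(Z) = Add(-4, Mul(2, Z)) (Function('P')(Z) = Add(Add(Add(-1, Z), Z), -3) = Add(Add(-1, Mul(2, Z)), -3) = Add(-4, Mul(2, Z)))
Pow(Add(-32272, Mul(Function('P')(1), Add(Pow(Add(1, 2), 2), -59))), Rational(1, 2)) = Pow(Add(-32272, Mul(Add(-4, Mul(2, 1)), Add(Pow(Add(1, 2), 2), -59))), Rational(1, 2)) = Pow(Add(-32272, Mul(Add(-4, 2), Add(Pow(3, 2), -59))), Rational(1, 2)) = Pow(Add(-32272, Mul(-2, Add(9, -59))), Rational(1, 2)) = Pow(Add(-32272, Mul(-2, -50)), Rational(1, 2)) = Pow(Add(-32272, 100), Rational(1, 2)) = Pow(-32172, Rational(1, 2)) = Mul(2, I, Pow(8043, Rational(1, 2)))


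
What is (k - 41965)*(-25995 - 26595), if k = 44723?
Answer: -145043220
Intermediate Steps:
(k - 41965)*(-25995 - 26595) = (44723 - 41965)*(-25995 - 26595) = 2758*(-52590) = -145043220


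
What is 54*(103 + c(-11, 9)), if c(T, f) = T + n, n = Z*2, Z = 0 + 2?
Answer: 5184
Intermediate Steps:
Z = 2
n = 4 (n = 2*2 = 4)
c(T, f) = 4 + T (c(T, f) = T + 4 = 4 + T)
54*(103 + c(-11, 9)) = 54*(103 + (4 - 11)) = 54*(103 - 7) = 54*96 = 5184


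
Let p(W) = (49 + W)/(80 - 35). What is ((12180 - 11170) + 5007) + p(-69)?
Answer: 54149/9 ≈ 6016.6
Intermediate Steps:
p(W) = 49/45 + W/45 (p(W) = (49 + W)/45 = (49 + W)*(1/45) = 49/45 + W/45)
((12180 - 11170) + 5007) + p(-69) = ((12180 - 11170) + 5007) + (49/45 + (1/45)*(-69)) = (1010 + 5007) + (49/45 - 23/15) = 6017 - 4/9 = 54149/9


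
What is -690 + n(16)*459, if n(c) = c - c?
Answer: -690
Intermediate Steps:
n(c) = 0
-690 + n(16)*459 = -690 + 0*459 = -690 + 0 = -690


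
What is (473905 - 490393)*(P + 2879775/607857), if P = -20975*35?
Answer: 2452535811363600/202619 ≈ 1.2104e+10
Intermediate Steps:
P = -734125
(473905 - 490393)*(P + 2879775/607857) = (473905 - 490393)*(-734125 + 2879775/607857) = -16488*(-734125 + 2879775*(1/607857)) = -16488*(-734125 + 959925/202619) = -16488*(-148746713450/202619) = 2452535811363600/202619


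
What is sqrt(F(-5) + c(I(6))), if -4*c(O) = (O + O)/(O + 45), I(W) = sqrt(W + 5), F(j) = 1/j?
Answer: sqrt(-900 - 70*sqrt(11))/(10*sqrt(45 + sqrt(11))) ≈ 0.48407*I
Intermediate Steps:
I(W) = sqrt(5 + W)
c(O) = -O/(2*(45 + O)) (c(O) = -(O + O)/(4*(O + 45)) = -2*O/(4*(45 + O)) = -O/(2*(45 + O)))
sqrt(F(-5) + c(I(6))) = sqrt(1/(-5) - sqrt(5 + 6)/(90 + 2*sqrt(5 + 6))) = sqrt(-1/5 - sqrt(11)/(90 + 2*sqrt(11)))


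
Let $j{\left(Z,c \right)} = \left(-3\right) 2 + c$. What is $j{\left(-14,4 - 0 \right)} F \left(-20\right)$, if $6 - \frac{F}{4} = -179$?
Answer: $29600$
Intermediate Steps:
$F = 740$ ($F = 24 - -716 = 24 + 716 = 740$)
$j{\left(Z,c \right)} = -6 + c$
$j{\left(-14,4 - 0 \right)} F \left(-20\right) = \left(-6 + \left(4 - 0\right)\right) 740 \left(-20\right) = \left(-6 + \left(4 + 0\right)\right) 740 \left(-20\right) = \left(-6 + 4\right) 740 \left(-20\right) = \left(-2\right) 740 \left(-20\right) = \left(-1480\right) \left(-20\right) = 29600$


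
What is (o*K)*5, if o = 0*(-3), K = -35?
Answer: 0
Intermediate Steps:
o = 0
(o*K)*5 = (0*(-35))*5 = 0*5 = 0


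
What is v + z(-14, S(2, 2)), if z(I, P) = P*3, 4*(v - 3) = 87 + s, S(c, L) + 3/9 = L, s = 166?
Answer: 285/4 ≈ 71.250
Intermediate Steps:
S(c, L) = -⅓ + L
v = 265/4 (v = 3 + (87 + 166)/4 = 3 + (¼)*253 = 3 + 253/4 = 265/4 ≈ 66.250)
z(I, P) = 3*P
v + z(-14, S(2, 2)) = 265/4 + 3*(-⅓ + 2) = 265/4 + 3*(5/3) = 265/4 + 5 = 285/4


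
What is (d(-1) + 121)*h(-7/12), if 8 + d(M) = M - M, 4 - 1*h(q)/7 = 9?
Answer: -3955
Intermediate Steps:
h(q) = -35 (h(q) = 28 - 7*9 = 28 - 63 = -35)
d(M) = -8 (d(M) = -8 + (M - M) = -8 + 0 = -8)
(d(-1) + 121)*h(-7/12) = (-8 + 121)*(-35) = 113*(-35) = -3955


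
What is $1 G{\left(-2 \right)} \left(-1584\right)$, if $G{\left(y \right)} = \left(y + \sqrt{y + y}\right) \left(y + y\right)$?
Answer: $-12672 + 12672 i \approx -12672.0 + 12672.0 i$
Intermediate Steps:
$G{\left(y \right)} = 2 y \left(y + \sqrt{2} \sqrt{y}\right)$ ($G{\left(y \right)} = \left(y + \sqrt{2 y}\right) 2 y = \left(y + \sqrt{2} \sqrt{y}\right) 2 y = 2 y \left(y + \sqrt{2} \sqrt{y}\right)$)
$1 G{\left(-2 \right)} \left(-1584\right) = 1 \left(2 \left(-2\right)^{2} + 2 \sqrt{2} \left(-2\right)^{\frac{3}{2}}\right) \left(-1584\right) = 1 \left(2 \cdot 4 + 2 \sqrt{2} \left(- 2 i \sqrt{2}\right)\right) \left(-1584\right) = 1 \left(8 - 8 i\right) \left(-1584\right) = 1 \left(-12672 + 12672 i\right) = -12672 + 12672 i$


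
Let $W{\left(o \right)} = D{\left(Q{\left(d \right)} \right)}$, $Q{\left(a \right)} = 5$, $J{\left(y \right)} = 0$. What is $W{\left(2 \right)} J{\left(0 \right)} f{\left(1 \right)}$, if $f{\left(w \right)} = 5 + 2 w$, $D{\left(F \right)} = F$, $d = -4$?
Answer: $0$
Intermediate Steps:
$W{\left(o \right)} = 5$
$W{\left(2 \right)} J{\left(0 \right)} f{\left(1 \right)} = 5 \cdot 0 \left(5 + 2 \cdot 1\right) = 0 \left(5 + 2\right) = 0 \cdot 7 = 0$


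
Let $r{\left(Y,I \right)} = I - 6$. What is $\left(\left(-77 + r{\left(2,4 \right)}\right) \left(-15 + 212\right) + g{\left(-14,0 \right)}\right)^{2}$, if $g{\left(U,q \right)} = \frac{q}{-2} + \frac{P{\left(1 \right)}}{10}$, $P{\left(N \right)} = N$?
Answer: $\frac{24220385641}{100} \approx 2.422 \cdot 10^{8}$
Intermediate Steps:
$r{\left(Y,I \right)} = -6 + I$ ($r{\left(Y,I \right)} = I - 6 = -6 + I$)
$g{\left(U,q \right)} = \frac{1}{10} - \frac{q}{2}$ ($g{\left(U,q \right)} = \frac{q}{-2} + 1 \cdot \frac{1}{10} = q \left(- \frac{1}{2}\right) + 1 \cdot \frac{1}{10} = - \frac{q}{2} + \frac{1}{10} = \frac{1}{10} - \frac{q}{2}$)
$\left(\left(-77 + r{\left(2,4 \right)}\right) \left(-15 + 212\right) + g{\left(-14,0 \right)}\right)^{2} = \left(\left(-77 + \left(-6 + 4\right)\right) \left(-15 + 212\right) + \left(\frac{1}{10} - 0\right)\right)^{2} = \left(\left(-77 - 2\right) 197 + \left(\frac{1}{10} + 0\right)\right)^{2} = \left(\left(-79\right) 197 + \frac{1}{10}\right)^{2} = \left(-15563 + \frac{1}{10}\right)^{2} = \left(- \frac{155629}{10}\right)^{2} = \frac{24220385641}{100}$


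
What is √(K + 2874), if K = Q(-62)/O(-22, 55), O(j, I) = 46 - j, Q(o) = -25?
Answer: √3321919/34 ≈ 53.606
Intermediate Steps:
K = -25/68 (K = -25/(46 - 1*(-22)) = -25/(46 + 22) = -25/68 ≈ -0.36765)
√(K + 2874) = √(-25/68 + 2874) = √(195407/68) = √3321919/34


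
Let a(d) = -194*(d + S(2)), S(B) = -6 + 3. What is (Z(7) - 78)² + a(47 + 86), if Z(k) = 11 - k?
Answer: -19744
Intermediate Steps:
S(B) = -3
a(d) = 582 - 194*d (a(d) = -194*(d - 3) = -194*(-3 + d) = 582 - 194*d)
(Z(7) - 78)² + a(47 + 86) = ((11 - 1*7) - 78)² + (582 - 194*(47 + 86)) = ((11 - 7) - 78)² + (582 - 194*133) = (4 - 78)² + (582 - 25802) = (-74)² - 25220 = 5476 - 25220 = -19744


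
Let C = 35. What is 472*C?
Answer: 16520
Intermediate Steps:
472*C = 472*35 = 16520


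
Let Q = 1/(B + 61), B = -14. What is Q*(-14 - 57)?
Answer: -71/47 ≈ -1.5106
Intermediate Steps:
Q = 1/47 (Q = 1/(-14 + 61) = 1/47 ≈ 0.021277)
Q*(-14 - 57) = (-14 - 57)/47 = (1/47)*(-71) = -71/47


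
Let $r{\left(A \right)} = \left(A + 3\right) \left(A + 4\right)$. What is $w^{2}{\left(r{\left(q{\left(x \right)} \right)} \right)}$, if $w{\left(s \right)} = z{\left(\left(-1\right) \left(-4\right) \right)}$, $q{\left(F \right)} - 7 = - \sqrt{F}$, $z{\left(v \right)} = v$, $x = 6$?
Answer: $16$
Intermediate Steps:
$q{\left(F \right)} = 7 - \sqrt{F}$
$r{\left(A \right)} = \left(3 + A\right) \left(4 + A\right)$
$w{\left(s \right)} = 4$ ($w{\left(s \right)} = \left(-1\right) \left(-4\right) = 4$)
$w^{2}{\left(r{\left(q{\left(x \right)} \right)} \right)} = 4^{2} = 16$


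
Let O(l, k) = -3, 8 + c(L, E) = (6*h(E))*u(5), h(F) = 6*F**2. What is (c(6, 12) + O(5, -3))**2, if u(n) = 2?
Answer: 107267449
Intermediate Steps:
c(L, E) = -8 + 72*E**2 (c(L, E) = -8 + (6*(6*E**2))*2 = -8 + (36*E**2)*2 = -8 + 72*E**2)
(c(6, 12) + O(5, -3))**2 = ((-8 + 72*12**2) - 3)**2 = ((-8 + 72*144) - 3)**2 = ((-8 + 10368) - 3)**2 = (10360 - 3)**2 = 10357**2 = 107267449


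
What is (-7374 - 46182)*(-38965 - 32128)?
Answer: 3807456708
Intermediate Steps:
(-7374 - 46182)*(-38965 - 32128) = -53556*(-71093) = 3807456708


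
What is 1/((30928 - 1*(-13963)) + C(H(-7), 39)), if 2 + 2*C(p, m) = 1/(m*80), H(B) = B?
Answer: 6240/280113601 ≈ 2.2277e-5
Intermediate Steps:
C(p, m) = -1 + 1/(160*m) (C(p, m) = -1 + 1/(2*((m*80))) = -1 + 1/(2*((80*m))) = -1 + (1/(80*m))/2 = -1 + 1/(160*m))
1/((30928 - 1*(-13963)) + C(H(-7), 39)) = 1/((30928 - 1*(-13963)) + (1/160 - 1*39)/39) = 1/((30928 + 13963) + (1/160 - 39)/39) = 1/(44891 + (1/39)*(-6239/160)) = 1/(44891 - 6239/6240) = 1/(280113601/6240) = 6240/280113601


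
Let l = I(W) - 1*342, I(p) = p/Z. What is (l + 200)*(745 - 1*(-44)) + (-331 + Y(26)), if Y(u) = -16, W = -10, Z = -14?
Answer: -782750/7 ≈ -1.1182e+5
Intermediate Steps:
I(p) = -p/14 (I(p) = p/(-14) = p*(-1/14) = -p/14)
l = -2389/7 (l = -1/14*(-10) - 1*342 = 5/7 - 342 = -2389/7 ≈ -341.29)
(l + 200)*(745 - 1*(-44)) + (-331 + Y(26)) = (-2389/7 + 200)*(745 - 1*(-44)) + (-331 - 16) = -989*(745 + 44)/7 - 347 = -989/7*789 - 347 = -780321/7 - 347 = -782750/7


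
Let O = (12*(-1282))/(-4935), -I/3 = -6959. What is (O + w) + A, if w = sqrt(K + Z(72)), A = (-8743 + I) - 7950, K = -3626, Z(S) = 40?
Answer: 6887808/1645 + I*sqrt(3586) ≈ 4187.1 + 59.883*I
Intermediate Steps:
I = 20877 (I = -3*(-6959) = 20877)
A = 4184 (A = (-8743 + 20877) - 7950 = 12134 - 7950 = 4184)
O = 5128/1645 (O = -15384*(-1/4935) = 5128/1645 ≈ 3.1173)
w = I*sqrt(3586) (w = sqrt(-3626 + 40) = sqrt(-3586) = I*sqrt(3586) ≈ 59.883*I)
(O + w) + A = (5128/1645 + I*sqrt(3586)) + 4184 = 6887808/1645 + I*sqrt(3586)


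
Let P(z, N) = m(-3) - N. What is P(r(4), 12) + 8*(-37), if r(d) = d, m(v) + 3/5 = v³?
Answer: -1678/5 ≈ -335.60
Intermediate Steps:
m(v) = -⅗ + v³
P(z, N) = -138/5 - N (P(z, N) = (-⅗ + (-3)³) - N = (-⅗ - 27) - N = -138/5 - N)
P(r(4), 12) + 8*(-37) = (-138/5 - 1*12) + 8*(-37) = (-138/5 - 12) - 296 = -198/5 - 296 = -1678/5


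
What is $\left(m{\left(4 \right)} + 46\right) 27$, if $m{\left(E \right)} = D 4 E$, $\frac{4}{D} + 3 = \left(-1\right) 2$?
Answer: $\frac{4482}{5} \approx 896.4$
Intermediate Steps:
$D = - \frac{4}{5}$ ($D = \frac{4}{-3 - 2} = \frac{4}{-5} = 4 \left(- \frac{1}{5}\right) = - \frac{4}{5} \approx -0.8$)
$m{\left(E \right)} = - \frac{16 E}{5}$ ($m{\left(E \right)} = \left(- \frac{4}{5}\right) 4 E = - \frac{16 E}{5}$)
$\left(m{\left(4 \right)} + 46\right) 27 = \left(\left(- \frac{16}{5}\right) 4 + 46\right) 27 = \left(- \frac{64}{5} + 46\right) 27 = \frac{166}{5} \cdot 27 = \frac{4482}{5}$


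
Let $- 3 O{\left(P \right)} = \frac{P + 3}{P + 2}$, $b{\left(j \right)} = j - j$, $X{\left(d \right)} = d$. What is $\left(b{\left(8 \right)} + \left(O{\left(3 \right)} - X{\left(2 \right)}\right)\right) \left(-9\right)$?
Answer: $\frac{108}{5} \approx 21.6$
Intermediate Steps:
$b{\left(j \right)} = 0$
$O{\left(P \right)} = - \frac{3 + P}{3 \left(2 + P\right)}$ ($O{\left(P \right)} = - \frac{\left(P + 3\right) \frac{1}{P + 2}}{3} = - \frac{\left(3 + P\right) \frac{1}{2 + P}}{3} = - \frac{\frac{1}{2 + P} \left(3 + P\right)}{3} = - \frac{3 + P}{3 \left(2 + P\right)}$)
$\left(b{\left(8 \right)} + \left(O{\left(3 \right)} - X{\left(2 \right)}\right)\right) \left(-9\right) = \left(0 - \left(2 - \frac{-3 - 3}{3 \left(2 + 3\right)}\right)\right) \left(-9\right) = \left(0 - \left(2 - \frac{-3 - 3}{3 \cdot 5}\right)\right) \left(-9\right) = \left(0 - \left(2 - - \frac{2}{5}\right)\right) \left(-9\right) = \left(0 - \frac{12}{5}\right) \left(-9\right) = \left(- \frac{12}{5}\right) \left(-9\right) = \frac{108}{5}$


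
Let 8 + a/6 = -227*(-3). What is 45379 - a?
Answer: 41341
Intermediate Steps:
a = 4038 (a = -48 + 6*(-227*(-3)) = -48 + 6*681 = -48 + 4086 = 4038)
45379 - a = 45379 - 1*4038 = 45379 - 4038 = 41341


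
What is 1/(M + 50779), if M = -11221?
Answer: 1/39558 ≈ 2.5279e-5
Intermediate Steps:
1/(M + 50779) = 1/(-11221 + 50779) = 1/39558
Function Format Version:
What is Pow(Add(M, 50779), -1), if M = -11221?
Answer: Rational(1, 39558) ≈ 2.5279e-5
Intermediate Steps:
Pow(Add(M, 50779), -1) = Pow(Add(-11221, 50779), -1) = Pow(39558, -1) = Rational(1, 39558)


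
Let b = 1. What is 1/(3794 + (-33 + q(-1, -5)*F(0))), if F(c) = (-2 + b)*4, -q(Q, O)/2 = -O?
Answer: 1/3801 ≈ 0.00026309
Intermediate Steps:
q(Q, O) = 2*O (q(Q, O) = -(-2)*O = 2*O)
F(c) = -4 (F(c) = (-2 + 1)*4 = -1*4 = -4)
1/(3794 + (-33 + q(-1, -5)*F(0))) = 1/(3794 + (-33 + (2*(-5))*(-4))) = 1/(3794 + (-33 - 10*(-4))) = 1/(3794 + (-33 + 40)) = 1/(3794 + 7) = 1/3801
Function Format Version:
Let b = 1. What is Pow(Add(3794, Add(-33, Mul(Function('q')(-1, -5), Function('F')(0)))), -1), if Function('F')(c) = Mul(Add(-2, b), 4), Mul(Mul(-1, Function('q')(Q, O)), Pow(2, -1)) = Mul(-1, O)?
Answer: Rational(1, 3801) ≈ 0.00026309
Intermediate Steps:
Function('q')(Q, O) = Mul(2, O) (Function('q')(Q, O) = Mul(-2, Mul(-1, O)) = Mul(2, O))
Function('F')(c) = -4 (Function('F')(c) = Mul(Add(-2, 1), 4) = Mul(-1, 4) = -4)
Pow(Add(3794, Add(-33, Mul(Function('q')(-1, -5), Function('F')(0)))), -1) = Pow(Add(3794, Add(-33, Mul(Mul(2, -5), -4))), -1) = Pow(Add(3794, Add(-33, Mul(-10, -4))), -1) = Pow(Add(3794, Add(-33, 40)), -1) = Pow(Add(3794, 7), -1) = Pow(3801, -1) = Rational(1, 3801)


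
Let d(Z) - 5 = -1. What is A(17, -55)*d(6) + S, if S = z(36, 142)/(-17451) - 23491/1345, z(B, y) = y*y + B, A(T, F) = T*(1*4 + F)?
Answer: -81836601901/23471595 ≈ -3486.6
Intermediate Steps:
A(T, F) = T*(4 + F)
z(B, y) = B + y**2 (z(B, y) = y**2 + B = B + y**2)
d(Z) = 4 (d(Z) = 5 - 1 = 4)
S = -437110441/23471595 (S = (36 + 142**2)/(-17451) - 23491/1345 = (36 + 20164)*(-1/17451) - 23491*1/1345 = 20200*(-1/17451) - 23491/1345 = -20200/17451 - 23491/1345 = -437110441/23471595 ≈ -18.623)
A(17, -55)*d(6) + S = (17*(4 - 55))*4 - 437110441/23471595 = (17*(-51))*4 - 437110441/23471595 = -867*4 - 437110441/23471595 = -3468 - 437110441/23471595 = -81836601901/23471595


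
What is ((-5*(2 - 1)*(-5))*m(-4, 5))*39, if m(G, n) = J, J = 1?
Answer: 975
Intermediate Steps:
m(G, n) = 1
((-5*(2 - 1)*(-5))*m(-4, 5))*39 = (-5*(2 - 1)*(-5)*1)*39 = (-5*(-5)*1)*39 = (25*1)*39 = 25*39 = 975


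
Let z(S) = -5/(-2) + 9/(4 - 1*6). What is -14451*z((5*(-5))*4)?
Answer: 28902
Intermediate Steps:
z(S) = -2 (z(S) = -5*(-½) + 9/(4 - 6) = 5/2 + 9/(-2) = 5/2 + 9*(-½) = 5/2 - 9/2 = -2)
-14451*z((5*(-5))*4) = -14451*(-2) = 28902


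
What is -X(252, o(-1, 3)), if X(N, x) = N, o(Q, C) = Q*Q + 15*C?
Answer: -252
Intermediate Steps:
o(Q, C) = Q² + 15*C
-X(252, o(-1, 3)) = -1*252 = -252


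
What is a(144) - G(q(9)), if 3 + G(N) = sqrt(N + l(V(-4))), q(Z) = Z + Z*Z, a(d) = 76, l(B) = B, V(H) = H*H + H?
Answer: 79 - sqrt(102) ≈ 68.901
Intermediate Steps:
V(H) = H + H**2 (V(H) = H**2 + H = H + H**2)
q(Z) = Z + Z**2
G(N) = -3 + sqrt(12 + N) (G(N) = -3 + sqrt(N - 4*(1 - 4)) = -3 + sqrt(N - 4*(-3)) = -3 + sqrt(N + 12) = -3 + sqrt(12 + N))
a(144) - G(q(9)) = 76 - (-3 + sqrt(12 + 9*(1 + 9))) = 76 - (-3 + sqrt(12 + 9*10)) = 76 - (-3 + sqrt(12 + 90)) = 76 - (-3 + sqrt(102)) = 76 + (3 - sqrt(102)) = 79 - sqrt(102)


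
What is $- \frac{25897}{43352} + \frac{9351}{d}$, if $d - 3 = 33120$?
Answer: $- \frac{150800593}{478649432} \approx -0.31505$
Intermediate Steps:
$d = 33123$ ($d = 3 + 33120 = 33123$)
$- \frac{25897}{43352} + \frac{9351}{d} = - \frac{25897}{43352} + \frac{9351}{33123} = \left(-25897\right) \frac{1}{43352} + 9351 \cdot \frac{1}{33123} = - \frac{25897}{43352} + \frac{3117}{11041} = - \frac{150800593}{478649432}$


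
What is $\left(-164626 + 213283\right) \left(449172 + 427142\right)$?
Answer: $42638810298$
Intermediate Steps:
$\left(-164626 + 213283\right) \left(449172 + 427142\right) = 48657 \cdot 876314 = 42638810298$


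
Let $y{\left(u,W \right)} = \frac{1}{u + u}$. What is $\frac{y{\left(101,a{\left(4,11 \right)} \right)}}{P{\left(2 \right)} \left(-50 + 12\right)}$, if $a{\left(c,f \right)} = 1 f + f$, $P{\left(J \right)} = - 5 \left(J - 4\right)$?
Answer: $- \frac{1}{76760} \approx -1.3028 \cdot 10^{-5}$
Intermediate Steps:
$P{\left(J \right)} = 20 - 5 J$ ($P{\left(J \right)} = - 5 \left(-4 + J\right) = 20 - 5 J$)
$a{\left(c,f \right)} = 2 f$ ($a{\left(c,f \right)} = f + f = 2 f$)
$y{\left(u,W \right)} = \frac{1}{2 u}$
$\frac{y{\left(101,a{\left(4,11 \right)} \right)}}{P{\left(2 \right)} \left(-50 + 12\right)} = \frac{\frac{1}{2} \cdot \frac{1}{101}}{\left(20 - 10\right) \left(-50 + 12\right)} = \frac{\frac{1}{2} \cdot \frac{1}{101}}{\left(20 - 10\right) \left(-38\right)} = \frac{1}{202 \cdot 10 \left(-38\right)} = \frac{1}{202 \left(-380\right)} = \frac{1}{202} \left(- \frac{1}{380}\right) = - \frac{1}{76760}$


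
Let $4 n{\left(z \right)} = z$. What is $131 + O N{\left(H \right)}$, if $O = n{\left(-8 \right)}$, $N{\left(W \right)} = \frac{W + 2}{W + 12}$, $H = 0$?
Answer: $\frac{392}{3} \approx 130.67$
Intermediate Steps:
$n{\left(z \right)} = \frac{z}{4}$
$N{\left(W \right)} = \frac{2 + W}{12 + W}$
$O = -2$ ($O = \frac{1}{4} \left(-8\right) = -2$)
$131 + O N{\left(H \right)} = 131 - 2 \frac{2 + 0}{12 + 0} = 131 - 2 \cdot \frac{1}{12} \cdot 2 = 131 - \frac{1}{3} = \frac{392}{3}$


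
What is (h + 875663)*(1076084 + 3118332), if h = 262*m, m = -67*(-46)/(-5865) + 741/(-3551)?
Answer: 3325094133215658352/905505 ≈ 3.6721e+12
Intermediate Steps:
m = -664789/905505 (m = 3082*(-1/5865) + 741*(-1/3551) = -134/255 - 741/3551 = -664789/905505 ≈ -0.73416)
h = -174174718/905505 (h = 262*(-664789/905505) = -174174718/905505 ≈ -192.35)
(h + 875663)*(1076084 + 3118332) = (-174174718/905505 + 875663)*(1076084 + 3118332) = (792743050097/905505)*4194416 = 3325094133215658352/905505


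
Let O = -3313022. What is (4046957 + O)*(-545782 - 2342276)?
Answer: -2119646848230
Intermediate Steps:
(4046957 + O)*(-545782 - 2342276) = (4046957 - 3313022)*(-545782 - 2342276) = 733935*(-2888058) = -2119646848230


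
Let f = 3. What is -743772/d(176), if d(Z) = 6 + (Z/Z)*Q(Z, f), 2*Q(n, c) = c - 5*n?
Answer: 1487544/865 ≈ 1719.7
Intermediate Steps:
Q(n, c) = c/2 - 5*n/2 (Q(n, c) = (c - 5*n)/2 = c/2 - 5*n/2)
d(Z) = 15/2 - 5*Z/2 (d(Z) = 6 + (Z/Z)*((1/2)*3 - 5*Z/2) = 6 + 1*(3/2 - 5*Z/2) = 6 + (3/2 - 5*Z/2) = 15/2 - 5*Z/2)
-743772/d(176) = -743772/(15/2 - 5/2*176) = -743772/(15/2 - 440) = -743772/(-865/2) = -743772*(-2/865) = 1487544/865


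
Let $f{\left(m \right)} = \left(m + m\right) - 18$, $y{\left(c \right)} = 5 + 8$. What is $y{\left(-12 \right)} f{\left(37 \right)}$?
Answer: $728$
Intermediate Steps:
$y{\left(c \right)} = 13$
$f{\left(m \right)} = -18 + 2 m$ ($f{\left(m \right)} = 2 m - 18 = -18 + 2 m$)
$y{\left(-12 \right)} f{\left(37 \right)} = 13 \left(-18 + 2 \cdot 37\right) = 13 \left(-18 + 74\right) = 13 \cdot 56 = 728$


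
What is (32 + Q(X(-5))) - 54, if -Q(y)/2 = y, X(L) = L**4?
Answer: -1272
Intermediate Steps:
Q(y) = -2*y
(32 + Q(X(-5))) - 54 = (32 - 2*(-5)**4) - 54 = (32 - 2*625) - 54 = (32 - 1250) - 54 = -1218 - 54 = -1272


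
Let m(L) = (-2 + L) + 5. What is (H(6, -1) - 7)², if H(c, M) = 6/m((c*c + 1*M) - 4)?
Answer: 13456/289 ≈ 46.561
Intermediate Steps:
m(L) = 3 + L
H(c, M) = 6/(-1 + M + c²) (H(c, M) = 6/(3 + ((c*c + 1*M) - 4)) = 6/(3 + ((c² + M) - 4)) = 6/(3 + ((M + c²) - 4)) = 6/(3 + (-4 + M + c²)) = 6/(-1 + M + c²))
(H(6, -1) - 7)² = (6/(-1 - 1 + 6²) - 7)² = (6/(-1 - 1 + 36) - 7)² = (6/34 - 7)² = (6*(1/34) - 7)² = (3/17 - 7)² = (-116/17)² = 13456/289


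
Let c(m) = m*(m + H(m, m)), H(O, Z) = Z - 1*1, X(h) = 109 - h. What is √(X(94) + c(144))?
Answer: √41343 ≈ 203.33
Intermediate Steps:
H(O, Z) = -1 + Z (H(O, Z) = Z - 1 = -1 + Z)
c(m) = m*(-1 + 2*m) (c(m) = m*(m + (-1 + m)) = m*(-1 + 2*m))
√(X(94) + c(144)) = √((109 - 1*94) + 144*(-1 + 2*144)) = √((109 - 94) + 144*(-1 + 288)) = √(15 + 144*287) = √(15 + 41328) = √41343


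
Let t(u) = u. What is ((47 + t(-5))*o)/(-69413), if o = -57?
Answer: 2394/69413 ≈ 0.034489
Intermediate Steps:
((47 + t(-5))*o)/(-69413) = ((47 - 5)*(-57))/(-69413) = (42*(-57))*(-1/69413) = -2394*(-1/69413) = 2394/69413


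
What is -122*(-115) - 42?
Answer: 13988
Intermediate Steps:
-122*(-115) - 42 = 14030 - 42 = 13988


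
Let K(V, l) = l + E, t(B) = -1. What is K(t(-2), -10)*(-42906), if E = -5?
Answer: 643590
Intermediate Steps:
K(V, l) = -5 + l (K(V, l) = l - 5 = -5 + l)
K(t(-2), -10)*(-42906) = (-5 - 10)*(-42906) = -15*(-42906) = 643590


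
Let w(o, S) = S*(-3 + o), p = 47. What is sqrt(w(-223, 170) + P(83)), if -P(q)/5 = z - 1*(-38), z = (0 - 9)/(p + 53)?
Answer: 21*I*sqrt(8755)/10 ≈ 196.49*I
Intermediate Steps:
z = -9/100 (z = (0 - 9)/(47 + 53) = -9/100 ≈ -0.090000)
P(q) = -3791/20 (P(q) = -5*(-9/100 - 1*(-38)) = -5*(-9/100 + 38) = -5*3791/100 = -3791/20)
sqrt(w(-223, 170) + P(83)) = sqrt(170*(-3 - 223) - 3791/20) = sqrt(170*(-226) - 3791/20) = sqrt(-38420 - 3791/20) = sqrt(-772191/20) = 21*I*sqrt(8755)/10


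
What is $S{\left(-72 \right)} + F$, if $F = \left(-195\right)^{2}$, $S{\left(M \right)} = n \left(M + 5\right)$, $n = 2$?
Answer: $37891$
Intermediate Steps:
$S{\left(M \right)} = 10 + 2 M$ ($S{\left(M \right)} = 2 \left(M + 5\right) = 2 \left(5 + M\right) = 10 + 2 M$)
$F = 38025$
$S{\left(-72 \right)} + F = \left(10 + 2 \left(-72\right)\right) + 38025 = \left(10 - 144\right) + 38025 = -134 + 38025 = 37891$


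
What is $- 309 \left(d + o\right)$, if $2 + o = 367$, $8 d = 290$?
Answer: $- \frac{495945}{4} \approx -1.2399 \cdot 10^{5}$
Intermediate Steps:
$d = \frac{145}{4}$ ($d = \frac{1}{8} \cdot 290 = \frac{145}{4} \approx 36.25$)
$o = 365$ ($o = -2 + 367 = 365$)
$- 309 \left(d + o\right) = - 309 \left(\frac{145}{4} + 365\right) = \left(-309\right) \frac{1605}{4} = - \frac{495945}{4}$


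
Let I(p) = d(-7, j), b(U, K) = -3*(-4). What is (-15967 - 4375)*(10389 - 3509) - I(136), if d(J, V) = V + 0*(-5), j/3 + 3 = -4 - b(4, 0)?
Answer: -139952903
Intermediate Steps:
b(U, K) = 12
j = -57 (j = -9 + 3*(-4 - 1*12) = -9 + 3*(-4 - 12) = -9 + 3*(-16) = -9 - 48 = -57)
d(J, V) = V (d(J, V) = V + 0 = V)
I(p) = -57
(-15967 - 4375)*(10389 - 3509) - I(136) = (-15967 - 4375)*(10389 - 3509) - 1*(-57) = -20342*6880 + 57 = -139952960 + 57 = -139952903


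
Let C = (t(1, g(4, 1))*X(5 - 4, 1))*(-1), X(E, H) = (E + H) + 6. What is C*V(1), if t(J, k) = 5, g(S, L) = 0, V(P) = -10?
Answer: 400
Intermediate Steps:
X(E, H) = 6 + E + H
C = -40 (C = (5*(6 + (5 - 4) + 1))*(-1) = (5*(6 + 1 + 1))*(-1) = (5*8)*(-1) = 40*(-1) = -40)
C*V(1) = -40*(-10) = 400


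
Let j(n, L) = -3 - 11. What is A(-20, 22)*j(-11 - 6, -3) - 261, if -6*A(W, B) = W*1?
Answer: -923/3 ≈ -307.67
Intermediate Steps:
j(n, L) = -14
A(W, B) = -W/6
A(-20, 22)*j(-11 - 6, -3) - 261 = -1/6*(-20)*(-14) - 261 = (10/3)*(-14) - 261 = -140/3 - 261 = -923/3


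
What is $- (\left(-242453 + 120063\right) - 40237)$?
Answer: $162627$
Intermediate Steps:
$- (\left(-242453 + 120063\right) - 40237) = - (-122390 - 40237) = \left(-1\right) \left(-162627\right) = 162627$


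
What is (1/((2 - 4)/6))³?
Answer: -27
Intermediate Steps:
(1/((2 - 4)/6))³ = (1/(-2*⅙))³ = (1/(-⅓))³ = (-3)³ = -27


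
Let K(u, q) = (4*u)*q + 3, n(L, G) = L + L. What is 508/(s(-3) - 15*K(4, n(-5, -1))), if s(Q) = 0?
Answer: 508/2355 ≈ 0.21571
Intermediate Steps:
n(L, G) = 2*L
K(u, q) = 3 + 4*q*u (K(u, q) = 4*q*u + 3 = 3 + 4*q*u)
508/(s(-3) - 15*K(4, n(-5, -1))) = 508/(0 - 15*(3 + 4*(2*(-5))*4)) = 508/(0 - 15*(3 + 4*(-10)*4)) = 508/(0 - 15*(3 - 160)) = 508/(0 - 15*(-157)) = 508/(0 + 2355) = 508/2355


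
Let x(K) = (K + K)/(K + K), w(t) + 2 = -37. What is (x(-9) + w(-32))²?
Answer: 1444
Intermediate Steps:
w(t) = -39 (w(t) = -2 - 37 = -39)
x(K) = 1 (x(K) = (2*K)/((2*K)) = (2*K)*(1/(2*K)) = 1)
(x(-9) + w(-32))² = (1 - 39)² = (-38)² = 1444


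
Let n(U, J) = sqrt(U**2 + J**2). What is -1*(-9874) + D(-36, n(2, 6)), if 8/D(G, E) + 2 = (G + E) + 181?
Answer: 201519610/20409 - 16*sqrt(10)/20409 ≈ 9874.0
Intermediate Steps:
n(U, J) = sqrt(J**2 + U**2)
D(G, E) = 8/(179 + E + G) (D(G, E) = 8/(-2 + ((G + E) + 181)) = 8/(-2 + ((E + G) + 181)) = 8/(-2 + (181 + E + G)) = 8/(179 + E + G))
-1*(-9874) + D(-36, n(2, 6)) = -1*(-9874) + 8/(179 + sqrt(6**2 + 2**2) - 36) = 9874 + 8/(179 + sqrt(36 + 4) - 36) = 9874 + 8/(179 + sqrt(40) - 36) = 9874 + 8/(179 + 2*sqrt(10) - 36) = 9874 + 8/(143 + 2*sqrt(10))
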